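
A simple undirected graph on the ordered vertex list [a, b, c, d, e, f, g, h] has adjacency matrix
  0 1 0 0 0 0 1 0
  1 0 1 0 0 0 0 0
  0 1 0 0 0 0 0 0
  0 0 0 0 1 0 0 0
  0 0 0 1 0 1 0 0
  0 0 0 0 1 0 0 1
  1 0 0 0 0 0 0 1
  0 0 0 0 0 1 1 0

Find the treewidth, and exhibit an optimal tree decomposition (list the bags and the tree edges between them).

Treewidth 1.
Bags: B1 = {d, e}  B2 = {e, f}  B3 = {f, h}  B4 = {g, h}  B5 = {a, g}  B6 = {a, b}  B7 = {b, c}
Tree: B1–B2, B2–B3, B3–B4, B4–B5, B5–B6, B6–B7

The largest bag has 2 vertices, giving width 1; this decomposition certifies tw(G) ≤ 1. G has an edge, so its treewidth is at least 1. Hence tw(G) = 1 exactly.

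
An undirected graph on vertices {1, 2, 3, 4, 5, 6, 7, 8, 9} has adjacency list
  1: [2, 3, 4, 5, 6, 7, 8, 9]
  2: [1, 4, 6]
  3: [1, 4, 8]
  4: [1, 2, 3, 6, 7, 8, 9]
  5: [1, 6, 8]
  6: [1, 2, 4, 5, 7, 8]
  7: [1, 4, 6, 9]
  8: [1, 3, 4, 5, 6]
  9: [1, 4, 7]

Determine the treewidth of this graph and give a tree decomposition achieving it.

Each bag holds 4 vertices, so the decomposition has width 3, which upper-bounds the treewidth. On the other hand G contains the 4-clique {1, 4, 7, 9}. A clique must lie in a single bag of any decomposition, so no decomposition can have width below 3. Therefore the treewidth is 3.

Treewidth 3.
Bags: B1 = {1, 4, 6, 8}  B2 = {1, 4, 6, 7}  B3 = {1, 4, 7, 9}  B4 = {1, 3, 4, 8}  B5 = {1, 2, 4, 6}  B6 = {1, 5, 6, 8}
Tree: B1–B2, B2–B3, B1–B4, B2–B5, B1–B6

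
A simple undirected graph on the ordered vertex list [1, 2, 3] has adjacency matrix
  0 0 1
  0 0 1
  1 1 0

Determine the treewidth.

1

A width-1 tree decomposition is:
Bags: B1 = {2, 3}  B2 = {1, 3}
Tree: B1–B2
Every bag has size at most 2, so the width is 2 − 1 = 1 and tw(G) ≤ 1. Any graph with an edge has treewidth ≥ 1, and G has the edge 2–3. The upper and lower bounds meet at 1, so that is the treewidth.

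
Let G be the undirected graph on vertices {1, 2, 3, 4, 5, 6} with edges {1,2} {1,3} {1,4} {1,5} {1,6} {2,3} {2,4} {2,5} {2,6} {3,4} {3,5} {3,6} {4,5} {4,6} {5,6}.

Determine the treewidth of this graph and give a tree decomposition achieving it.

Treewidth 5.
One optimal decomposition is:
Bags: B1 = {1, 2, 3, 4, 5, 6}
Tree: (single bag)

With just one bag of size 6, the width is 6 − 1 = 5, so tw(G) ≤ 5. On the other hand G contains the 6-clique {1, 2, 3, 4, 5, 6}. A clique must lie in a single bag of any decomposition, so no decomposition can have width below 5. Combining the bounds, tw(G) = 5.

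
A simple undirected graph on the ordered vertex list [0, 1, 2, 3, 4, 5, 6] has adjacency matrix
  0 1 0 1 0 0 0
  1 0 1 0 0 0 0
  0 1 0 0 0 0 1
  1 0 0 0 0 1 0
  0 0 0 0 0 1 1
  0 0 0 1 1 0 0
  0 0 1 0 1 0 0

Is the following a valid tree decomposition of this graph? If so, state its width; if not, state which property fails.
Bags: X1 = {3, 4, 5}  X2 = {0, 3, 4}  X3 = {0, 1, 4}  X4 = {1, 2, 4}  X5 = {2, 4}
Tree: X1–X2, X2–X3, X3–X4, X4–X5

A tree decomposition must satisfy three properties: every vertex lies in some bag; for every edge, both endpoints lie together in some bag; and for every vertex, the bags containing it form a connected subtree. Here vertex 6 appears in no bag, so the decomposition is invalid.

No — vertex 6 appears in no bag.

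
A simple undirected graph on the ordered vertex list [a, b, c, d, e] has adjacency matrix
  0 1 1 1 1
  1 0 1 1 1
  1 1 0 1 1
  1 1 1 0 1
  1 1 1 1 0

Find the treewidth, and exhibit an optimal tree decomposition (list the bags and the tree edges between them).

Treewidth 4.
One optimal decomposition is:
Bags: B1 = {a, b, c, d, e}
Tree: (single bag)

A single bag containing all 5 vertices is trivially a valid decomposition of width 4. Conversely, {a, b, c, d, e} is a clique of size 5, and the vertices of any clique must share a bag in every tree decomposition; so some bag has ≥ 5 vertices and tw(G) ≥ 4. Combining the bounds, tw(G) = 4.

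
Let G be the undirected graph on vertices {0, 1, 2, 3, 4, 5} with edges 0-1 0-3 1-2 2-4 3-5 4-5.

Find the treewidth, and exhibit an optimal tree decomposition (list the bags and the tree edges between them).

Each bag holds 3 vertices, so the decomposition has width 2, which upper-bounds the treewidth. For the lower bound, G contains the cycle 2–1–0–3–5–4–2, so G is not a forest; only forests have treewidth ≤ 1, hence tw(G) ≥ 2. Therefore the treewidth is 2.

Treewidth 2.
One optimal decomposition is:
Bags: B1 = {0, 1, 2}  B2 = {0, 2, 3}  B3 = {2, 3, 5}  B4 = {2, 4, 5}
Tree: B1–B2, B2–B3, B3–B4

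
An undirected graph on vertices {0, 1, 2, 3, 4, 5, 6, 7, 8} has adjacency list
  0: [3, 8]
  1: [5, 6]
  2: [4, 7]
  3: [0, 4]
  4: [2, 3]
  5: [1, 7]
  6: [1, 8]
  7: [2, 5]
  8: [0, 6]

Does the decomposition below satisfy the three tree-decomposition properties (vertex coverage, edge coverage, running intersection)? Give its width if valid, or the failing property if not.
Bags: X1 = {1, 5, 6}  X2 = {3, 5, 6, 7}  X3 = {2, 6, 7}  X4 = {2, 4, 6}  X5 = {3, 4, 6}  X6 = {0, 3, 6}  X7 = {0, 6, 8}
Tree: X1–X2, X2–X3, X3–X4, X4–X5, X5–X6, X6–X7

No — bags containing vertex 3 are not connected in the tree.

A tree decomposition must satisfy three properties: every vertex lies in some bag; for every edge, both endpoints lie together in some bag; and for every vertex, the bags containing it form a connected subtree. Here bags containing vertex 3 are not connected in the tree, so the decomposition is invalid.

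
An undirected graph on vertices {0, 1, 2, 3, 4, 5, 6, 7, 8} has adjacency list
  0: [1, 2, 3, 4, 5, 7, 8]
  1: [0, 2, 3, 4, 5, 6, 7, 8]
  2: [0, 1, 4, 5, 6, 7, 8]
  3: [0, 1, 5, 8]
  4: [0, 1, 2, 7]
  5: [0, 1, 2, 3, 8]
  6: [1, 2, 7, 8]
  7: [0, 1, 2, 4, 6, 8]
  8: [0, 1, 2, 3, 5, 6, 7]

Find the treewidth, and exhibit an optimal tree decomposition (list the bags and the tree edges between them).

Every bag has size at most 5, so the width is 5 − 1 = 4 and tw(G) ≤ 4. On the other hand G contains the 5-clique {0, 1, 2, 5, 8}. A clique must lie in a single bag of any decomposition, so no decomposition can have width below 4. Therefore the treewidth is 4.

Treewidth 4.
One such decomposition:
Bags: B1 = {0, 1, 2, 7, 8}  B2 = {1, 2, 6, 7, 8}  B3 = {0, 1, 2, 4, 7}  B4 = {0, 1, 2, 5, 8}  B5 = {0, 1, 3, 5, 8}
Tree: B1–B2, B1–B3, B1–B4, B4–B5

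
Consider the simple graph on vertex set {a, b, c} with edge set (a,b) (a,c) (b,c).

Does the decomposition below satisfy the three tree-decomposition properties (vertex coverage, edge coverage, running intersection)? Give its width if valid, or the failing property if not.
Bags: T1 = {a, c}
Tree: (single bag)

No — vertex b appears in no bag.

A tree decomposition must satisfy three properties: every vertex lies in some bag; for every edge, both endpoints lie together in some bag; and for every vertex, the bags containing it form a connected subtree. Here vertex b appears in no bag, so the decomposition is invalid.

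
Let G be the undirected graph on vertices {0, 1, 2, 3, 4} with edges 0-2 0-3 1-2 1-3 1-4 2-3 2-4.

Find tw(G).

2

A width-2 tree decomposition is:
Bags: B1 = {0, 2, 3}  B2 = {1, 2, 3}  B3 = {1, 2, 4}
Tree: B1–B2, B2–B3
Each bag holds 3 vertices, so the decomposition has width 2, which upper-bounds the treewidth. For the lower bound, the 3 vertices {0, 2, 3} are pairwise adjacent, and any tree decomposition puts a clique entirely inside one bag — forcing width ≥ 2. The upper and lower bounds meet at 2, so that is the treewidth.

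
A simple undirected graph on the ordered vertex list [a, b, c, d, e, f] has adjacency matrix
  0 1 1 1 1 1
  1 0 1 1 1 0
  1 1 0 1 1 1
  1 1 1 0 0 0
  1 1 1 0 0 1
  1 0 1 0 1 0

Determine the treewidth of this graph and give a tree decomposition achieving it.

Every bag has size at most 4, so the width is 4 − 1 = 3 and tw(G) ≤ 3. On the other hand G contains the 4-clique {a, b, c, d}. A clique must lie in a single bag of any decomposition, so no decomposition can have width below 3. Combining the bounds, tw(G) = 3.

Treewidth 3.
One such decomposition:
Bags: B1 = {a, b, c, e}  B2 = {a, b, c, d}  B3 = {a, c, e, f}
Tree: B1–B2, B1–B3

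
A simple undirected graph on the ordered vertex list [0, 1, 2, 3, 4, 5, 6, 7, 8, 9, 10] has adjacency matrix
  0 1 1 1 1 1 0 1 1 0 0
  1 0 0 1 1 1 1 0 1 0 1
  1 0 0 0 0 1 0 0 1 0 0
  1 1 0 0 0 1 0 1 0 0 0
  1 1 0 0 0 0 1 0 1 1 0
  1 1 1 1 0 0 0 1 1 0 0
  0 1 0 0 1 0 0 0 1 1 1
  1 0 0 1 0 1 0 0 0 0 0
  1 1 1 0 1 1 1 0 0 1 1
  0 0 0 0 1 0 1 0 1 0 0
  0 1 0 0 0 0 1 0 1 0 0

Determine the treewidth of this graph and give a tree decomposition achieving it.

Treewidth 3.
One such decomposition:
Bags: B1 = {0, 1, 4, 8}  B2 = {1, 4, 6, 8}  B3 = {1, 6, 8, 10}  B4 = {0, 1, 5, 8}  B5 = {0, 2, 5, 8}  B6 = {4, 6, 8, 9}  B7 = {0, 1, 3, 5}  B8 = {0, 3, 5, 7}
Tree: B1–B2, B2–B3, B1–B4, B4–B5, B2–B6, B4–B7, B7–B8

Each bag holds 4 vertices, so the decomposition has width 3, which upper-bounds the treewidth. For the lower bound, the 4 vertices {0, 1, 4, 8} are pairwise adjacent, and any tree decomposition puts a clique entirely inside one bag — forcing width ≥ 3. Combining the bounds, tw(G) = 3.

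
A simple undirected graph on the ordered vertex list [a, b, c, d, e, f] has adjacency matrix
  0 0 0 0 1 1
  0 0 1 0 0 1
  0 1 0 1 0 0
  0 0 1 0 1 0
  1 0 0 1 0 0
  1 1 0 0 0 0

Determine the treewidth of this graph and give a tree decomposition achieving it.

Every bag has size at most 3, so the width is 3 − 1 = 2 and tw(G) ≤ 2. The edges f–a–e–d–c–b–f form a cycle, so G is not a tree and its treewidth is at least 2. Combining the bounds, tw(G) = 2.

Treewidth 2.
Bags: B1 = {a, e, f}  B2 = {d, e, f}  B3 = {c, d, f}  B4 = {b, c, f}
Tree: B1–B2, B2–B3, B3–B4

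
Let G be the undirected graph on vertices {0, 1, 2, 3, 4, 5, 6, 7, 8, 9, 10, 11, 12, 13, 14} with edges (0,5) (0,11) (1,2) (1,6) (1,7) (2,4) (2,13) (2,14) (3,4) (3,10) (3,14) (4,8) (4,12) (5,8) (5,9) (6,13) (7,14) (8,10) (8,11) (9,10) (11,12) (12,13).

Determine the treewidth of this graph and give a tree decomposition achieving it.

Treewidth 3.
Bags: B1 = {0, 5, 9, 10}  B2 = {0, 5, 8, 10}  B3 = {0, 8, 10, 11}  B4 = {3, 8, 10, 11}  B5 = {3, 4, 8, 11}  B6 = {3, 4, 11, 12}  B7 = {3, 4, 12, 14}  B8 = {2, 4, 12, 14}  B9 = {2, 12, 13, 14}  B10 = {2, 7, 13, 14}  B11 = {1, 2, 7, 13}  B12 = {1, 6, 7, 13}
Tree: B1–B2, B2–B3, B3–B4, B4–B5, B5–B6, B6–B7, B7–B8, B8–B9, B9–B10, B10–B11, B11–B12

The largest bag has 4 vertices, giving width 3; this decomposition certifies tw(G) ≤ 3. For the lower bound: the 4 vertex sets {0,5,9}, {10}, {8}, {3,4,11,12} are disjoint, each induces a connected subgraph, and every pair is joined by at least one edge of G. Contracting each set to a single vertex therefore yields K_{4} as a minor, and since treewidth is minor-monotone, tw(G) ≥ tw(K_{4}) = 3. Hence tw(G) = 3 exactly.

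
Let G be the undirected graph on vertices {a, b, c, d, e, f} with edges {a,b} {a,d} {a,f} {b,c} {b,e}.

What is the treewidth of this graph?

A width-1 tree decomposition is:
Bags: B1 = {a, f}  B2 = {a, b}  B3 = {b, c}  B4 = {a, d}  B5 = {b, e}
Tree: B1–B2, B2–B3, B1–B4, B2–B5
The largest bag has 2 vertices, giving width 1; this decomposition certifies tw(G) ≤ 1. G has an edge, so its treewidth is at least 1. The upper and lower bounds meet at 1, so that is the treewidth.

1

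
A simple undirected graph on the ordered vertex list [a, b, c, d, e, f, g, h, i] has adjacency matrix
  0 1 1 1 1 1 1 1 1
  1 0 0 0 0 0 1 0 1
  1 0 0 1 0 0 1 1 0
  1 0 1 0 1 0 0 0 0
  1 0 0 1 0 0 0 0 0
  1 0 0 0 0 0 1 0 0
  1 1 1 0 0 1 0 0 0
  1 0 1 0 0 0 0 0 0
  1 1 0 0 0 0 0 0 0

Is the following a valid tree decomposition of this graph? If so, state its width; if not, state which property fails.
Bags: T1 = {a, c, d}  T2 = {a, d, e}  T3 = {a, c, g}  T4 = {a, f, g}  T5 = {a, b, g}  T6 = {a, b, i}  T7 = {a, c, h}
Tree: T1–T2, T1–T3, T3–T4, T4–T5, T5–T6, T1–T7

Vertex coverage: the bags together contain {a, b, c, d, e, f, g, h, i}, the full vertex set. Edge coverage: each edge of G has both endpoints in at least one bag. Running intersection: for every vertex, the bags containing it form a connected subtree. All three properties hold, so this is a valid tree decomposition of width max|bag| − 1 = 2, and hence tw(G) ≤ 2.

Yes; width 2.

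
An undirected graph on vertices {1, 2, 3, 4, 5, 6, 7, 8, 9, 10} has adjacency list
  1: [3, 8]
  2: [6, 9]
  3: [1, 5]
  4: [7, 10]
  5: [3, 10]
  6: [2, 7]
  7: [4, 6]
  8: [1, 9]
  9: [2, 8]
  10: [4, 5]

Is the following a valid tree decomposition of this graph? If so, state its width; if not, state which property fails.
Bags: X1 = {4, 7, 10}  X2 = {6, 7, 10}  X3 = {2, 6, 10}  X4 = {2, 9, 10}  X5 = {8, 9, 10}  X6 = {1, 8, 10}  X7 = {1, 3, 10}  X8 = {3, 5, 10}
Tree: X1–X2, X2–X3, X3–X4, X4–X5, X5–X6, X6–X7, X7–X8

Vertex coverage: the bags together contain {1, 2, 3, 4, 5, 6, 7, 8, 9, 10}, the full vertex set. Edge coverage: each edge of G has both endpoints in at least one bag. Running intersection: for every vertex, the bags containing it form a connected subtree. All three properties hold, so this is a valid tree decomposition of width max|bag| − 1 = 2, and hence tw(G) ≤ 2.

Yes; width 2.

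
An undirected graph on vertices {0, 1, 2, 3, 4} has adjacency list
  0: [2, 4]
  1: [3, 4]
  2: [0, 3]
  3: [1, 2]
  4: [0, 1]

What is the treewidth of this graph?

A width-2 tree decomposition is:
Bags: B1 = {0, 1, 4}  B2 = {0, 1, 3}  B3 = {0, 2, 3}
Tree: B1–B2, B2–B3
The largest bag has 3 vertices, giving width 2; this decomposition certifies tw(G) ≤ 2. The edges 0–4–1–3–2–0 form a cycle, so G is not a tree and its treewidth is at least 2. Therefore the treewidth is 2.

2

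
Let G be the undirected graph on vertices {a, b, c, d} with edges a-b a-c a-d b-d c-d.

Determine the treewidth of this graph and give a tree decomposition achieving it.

Every bag has size at most 3, so the width is 3 − 1 = 2 and tw(G) ≤ 2. Conversely, {a, c, d} is a clique of size 3, and the vertices of any clique must share a bag in every tree decomposition; so some bag has ≥ 3 vertices and tw(G) ≥ 2. Therefore the treewidth is 2.

Treewidth 2.
One such decomposition:
Bags: B1 = {a, c, d}  B2 = {a, b, d}
Tree: B1–B2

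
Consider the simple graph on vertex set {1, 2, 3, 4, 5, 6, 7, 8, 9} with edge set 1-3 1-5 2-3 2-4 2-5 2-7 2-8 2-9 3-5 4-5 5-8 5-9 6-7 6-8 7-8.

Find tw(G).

A width-2 tree decomposition is:
Bags: B1 = {2, 3, 5}  B2 = {1, 3, 5}  B3 = {2, 5, 8}  B4 = {2, 7, 8}  B5 = {2, 4, 5}  B6 = {6, 7, 8}  B7 = {2, 5, 9}
Tree: B1–B2, B1–B3, B3–B4, B3–B5, B4–B6, B3–B7
Each bag holds 3 vertices, so the decomposition has width 2, which upper-bounds the treewidth. For the lower bound, the 3 vertices {1, 3, 5} are pairwise adjacent, and any tree decomposition puts a clique entirely inside one bag — forcing width ≥ 2. Combining the bounds, tw(G) = 2.

2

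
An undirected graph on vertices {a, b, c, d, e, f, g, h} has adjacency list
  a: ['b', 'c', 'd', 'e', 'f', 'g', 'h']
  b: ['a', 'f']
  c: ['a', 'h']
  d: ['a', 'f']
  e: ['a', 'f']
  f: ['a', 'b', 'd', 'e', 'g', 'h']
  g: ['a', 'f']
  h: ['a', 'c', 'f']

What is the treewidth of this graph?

A width-2 tree decomposition is:
Bags: B1 = {a, f, h}  B2 = {a, d, f}  B3 = {a, c, h}  B4 = {a, f, g}  B5 = {a, b, f}  B6 = {a, e, f}
Tree: B1–B2, B1–B3, B1–B4, B4–B5, B2–B6
The largest bag has 3 vertices, giving width 2; this decomposition certifies tw(G) ≤ 2. Conversely, {a, c, h} is a clique of size 3, and the vertices of any clique must share a bag in every tree decomposition; so some bag has ≥ 3 vertices and tw(G) ≥ 2. Therefore the treewidth is 2.

2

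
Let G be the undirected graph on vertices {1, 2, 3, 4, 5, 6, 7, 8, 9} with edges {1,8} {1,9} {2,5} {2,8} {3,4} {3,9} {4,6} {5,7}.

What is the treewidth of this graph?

1

A width-1 tree decomposition is:
Bags: B1 = {5, 7}  B2 = {2, 5}  B3 = {2, 8}  B4 = {1, 8}  B5 = {1, 9}  B6 = {3, 9}  B7 = {3, 4}  B8 = {4, 6}
Tree: B1–B2, B2–B3, B3–B4, B4–B5, B5–B6, B6–B7, B7–B8
Every bag has size at most 2, so the width is 2 − 1 = 1 and tw(G) ≤ 1. Since G has at least one edge (e.g. 7–5), it is not an edgeless graph, so tw(G) ≥ 1. Combining the bounds, tw(G) = 1.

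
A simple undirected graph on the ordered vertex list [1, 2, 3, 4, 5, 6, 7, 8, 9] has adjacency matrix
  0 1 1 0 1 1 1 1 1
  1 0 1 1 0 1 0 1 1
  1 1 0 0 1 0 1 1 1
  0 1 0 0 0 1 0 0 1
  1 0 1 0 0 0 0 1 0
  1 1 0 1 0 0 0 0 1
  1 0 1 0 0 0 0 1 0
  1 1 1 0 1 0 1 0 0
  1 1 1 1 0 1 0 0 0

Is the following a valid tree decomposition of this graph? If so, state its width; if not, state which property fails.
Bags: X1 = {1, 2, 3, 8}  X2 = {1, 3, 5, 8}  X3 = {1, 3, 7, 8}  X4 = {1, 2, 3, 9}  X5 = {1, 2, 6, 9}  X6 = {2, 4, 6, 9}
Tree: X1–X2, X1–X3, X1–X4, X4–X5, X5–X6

Every vertex of G appears in some bag (union = {1, 2, 3, 4, 5, 6, 7, 8, 9}); every edge is covered by a bag; and for each vertex v the set of bags containing v is connected in the bag tree. The decomposition is therefore valid. The largest bag has 4 vertices, so the width is 3.

Yes; width 3.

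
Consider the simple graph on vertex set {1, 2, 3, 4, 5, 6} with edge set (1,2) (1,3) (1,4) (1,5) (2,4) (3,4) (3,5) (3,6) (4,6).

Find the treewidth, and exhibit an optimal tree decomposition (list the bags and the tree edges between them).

The largest bag has 3 vertices, giving width 2; this decomposition certifies tw(G) ≤ 2. For the lower bound, the 3 vertices {1, 2, 4} are pairwise adjacent, and any tree decomposition puts a clique entirely inside one bag — forcing width ≥ 2. Therefore the treewidth is 2.

Treewidth 2.
Bags: B1 = {1, 3, 4}  B2 = {3, 4, 6}  B3 = {1, 3, 5}  B4 = {1, 2, 4}
Tree: B1–B2, B1–B3, B1–B4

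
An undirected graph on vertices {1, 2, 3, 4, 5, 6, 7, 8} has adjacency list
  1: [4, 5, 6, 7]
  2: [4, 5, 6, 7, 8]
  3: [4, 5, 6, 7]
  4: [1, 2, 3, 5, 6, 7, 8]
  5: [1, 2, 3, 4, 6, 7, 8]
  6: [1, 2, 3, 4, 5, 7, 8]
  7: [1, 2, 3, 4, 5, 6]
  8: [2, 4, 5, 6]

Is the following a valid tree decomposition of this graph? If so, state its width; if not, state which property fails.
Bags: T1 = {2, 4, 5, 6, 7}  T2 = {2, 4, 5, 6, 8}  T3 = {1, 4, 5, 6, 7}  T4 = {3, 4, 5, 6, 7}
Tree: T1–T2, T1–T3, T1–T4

Vertex coverage: the bags together contain {1, 2, 3, 4, 5, 6, 7, 8}, the full vertex set. Edge coverage: each edge of G has both endpoints in at least one bag. Running intersection: for every vertex, the bags containing it form a connected subtree. All three properties hold, so this is a valid tree decomposition of width max|bag| − 1 = 4, and hence tw(G) ≤ 4.

Yes; width 4.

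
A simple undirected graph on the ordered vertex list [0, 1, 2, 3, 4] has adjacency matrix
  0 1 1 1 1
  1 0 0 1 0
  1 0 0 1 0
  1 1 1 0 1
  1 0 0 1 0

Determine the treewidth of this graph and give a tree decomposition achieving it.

Treewidth 2.
One such decomposition:
Bags: B1 = {0, 3, 4}  B2 = {0, 1, 3}  B3 = {0, 2, 3}
Tree: B1–B2, B2–B3

The largest bag has 3 vertices, giving width 2; this decomposition certifies tw(G) ≤ 2. Conversely, {0, 1, 3} is a clique of size 3, and the vertices of any clique must share a bag in every tree decomposition; so some bag has ≥ 3 vertices and tw(G) ≥ 2. Therefore the treewidth is 2.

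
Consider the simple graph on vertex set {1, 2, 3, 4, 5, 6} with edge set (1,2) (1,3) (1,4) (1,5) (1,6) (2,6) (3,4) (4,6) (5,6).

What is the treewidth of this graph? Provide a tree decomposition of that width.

The largest bag has 3 vertices, giving width 2; this decomposition certifies tw(G) ≤ 2. Conversely, {1, 3, 4} is a clique of size 3, and the vertices of any clique must share a bag in every tree decomposition; so some bag has ≥ 3 vertices and tw(G) ≥ 2. Hence tw(G) = 2 exactly.

Treewidth 2.
Bags: B1 = {1, 4, 6}  B2 = {1, 2, 6}  B3 = {1, 3, 4}  B4 = {1, 5, 6}
Tree: B1–B2, B1–B3, B1–B4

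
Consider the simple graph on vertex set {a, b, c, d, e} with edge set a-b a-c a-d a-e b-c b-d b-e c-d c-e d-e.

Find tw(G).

4

A width-4 tree decomposition is:
Bags: B1 = {a, b, c, d, e}
Tree: (single bag)
A single bag containing all 5 vertices is trivially a valid decomposition of width 4. For the lower bound, the 5 vertices {a, b, c, d, e} are pairwise adjacent, and any tree decomposition puts a clique entirely inside one bag — forcing width ≥ 4. The upper and lower bounds meet at 4, so that is the treewidth.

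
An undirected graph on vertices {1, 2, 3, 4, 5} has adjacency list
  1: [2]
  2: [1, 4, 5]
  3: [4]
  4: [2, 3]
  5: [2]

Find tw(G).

1

A width-1 tree decomposition is:
Bags: B1 = {2, 4}  B2 = {2, 5}  B3 = {1, 2}  B4 = {3, 4}
Tree: B1–B2, B2–B3, B1–B4
The largest bag has 2 vertices, giving width 1; this decomposition certifies tw(G) ≤ 1. G has an edge, so its treewidth is at least 1. Combining the bounds, tw(G) = 1.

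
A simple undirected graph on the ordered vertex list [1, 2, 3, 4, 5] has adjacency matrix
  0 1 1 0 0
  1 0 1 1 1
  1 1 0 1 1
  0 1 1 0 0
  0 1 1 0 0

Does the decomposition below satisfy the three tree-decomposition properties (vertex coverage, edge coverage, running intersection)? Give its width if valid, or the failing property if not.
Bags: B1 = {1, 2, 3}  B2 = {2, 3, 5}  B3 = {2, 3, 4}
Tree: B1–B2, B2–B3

Yes; width 2.

Checking the three conditions: (i) the bags cover all of {1, 2, 3, 4, 5}; (ii) for each edge, some bag contains both endpoints; (iii) the bags containing any fixed vertex form a subtree. All hold, so the decomposition is valid with width 3 − 1 = 2.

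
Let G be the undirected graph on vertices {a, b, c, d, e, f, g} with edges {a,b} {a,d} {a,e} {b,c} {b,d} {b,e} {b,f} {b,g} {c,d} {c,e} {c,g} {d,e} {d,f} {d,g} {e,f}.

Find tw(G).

A width-3 tree decomposition is:
Bags: B1 = {b, d, e, f}  B2 = {b, c, d, e}  B3 = {a, b, d, e}  B4 = {b, c, d, g}
Tree: B1–B2, B1–B3, B2–B4
Each bag holds 4 vertices, so the decomposition has width 3, which upper-bounds the treewidth. On the other hand G contains the 4-clique {b, c, d, g}. A clique must lie in a single bag of any decomposition, so no decomposition can have width below 3. Hence tw(G) = 3 exactly.

3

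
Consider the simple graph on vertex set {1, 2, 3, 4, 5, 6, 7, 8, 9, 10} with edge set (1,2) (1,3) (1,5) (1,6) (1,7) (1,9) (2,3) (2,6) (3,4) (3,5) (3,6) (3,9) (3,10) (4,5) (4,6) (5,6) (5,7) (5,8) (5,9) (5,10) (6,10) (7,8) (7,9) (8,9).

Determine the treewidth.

3

A width-3 tree decomposition is:
Bags: B1 = {3, 4, 5, 6}  B2 = {3, 5, 6, 10}  B3 = {1, 3, 5, 6}  B4 = {1, 3, 5, 9}  B5 = {1, 5, 7, 9}  B6 = {1, 2, 3, 6}  B7 = {5, 7, 8, 9}
Tree: B1–B2, B2–B3, B3–B4, B4–B5, B3–B6, B5–B7
The largest bag has 4 vertices, giving width 3; this decomposition certifies tw(G) ≤ 3. Conversely, {1, 2, 3, 6} is a clique of size 4, and the vertices of any clique must share a bag in every tree decomposition; so some bag has ≥ 4 vertices and tw(G) ≥ 3. The upper and lower bounds meet at 3, so that is the treewidth.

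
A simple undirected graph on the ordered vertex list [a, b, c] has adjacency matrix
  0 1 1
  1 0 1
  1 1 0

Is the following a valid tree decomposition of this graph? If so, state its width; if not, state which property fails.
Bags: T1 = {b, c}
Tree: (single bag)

No — vertex a appears in no bag.

A tree decomposition must satisfy three properties: every vertex lies in some bag; for every edge, both endpoints lie together in some bag; and for every vertex, the bags containing it form a connected subtree. Here vertex a appears in no bag, so the decomposition is invalid.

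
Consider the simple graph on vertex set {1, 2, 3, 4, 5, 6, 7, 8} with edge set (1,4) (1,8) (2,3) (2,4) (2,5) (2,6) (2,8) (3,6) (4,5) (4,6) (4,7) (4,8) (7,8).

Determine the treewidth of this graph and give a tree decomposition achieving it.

Each bag holds 3 vertices, so the decomposition has width 2, which upper-bounds the treewidth. Conversely, {2, 3, 6} is a clique of size 3, and the vertices of any clique must share a bag in every tree decomposition; so some bag has ≥ 3 vertices and tw(G) ≥ 2. Hence tw(G) = 2 exactly.

Treewidth 2.
One optimal decomposition is:
Bags: B1 = {2, 4, 6}  B2 = {2, 4, 5}  B3 = {2, 3, 6}  B4 = {2, 4, 8}  B5 = {1, 4, 8}  B6 = {4, 7, 8}
Tree: B1–B2, B1–B3, B1–B4, B4–B5, B4–B6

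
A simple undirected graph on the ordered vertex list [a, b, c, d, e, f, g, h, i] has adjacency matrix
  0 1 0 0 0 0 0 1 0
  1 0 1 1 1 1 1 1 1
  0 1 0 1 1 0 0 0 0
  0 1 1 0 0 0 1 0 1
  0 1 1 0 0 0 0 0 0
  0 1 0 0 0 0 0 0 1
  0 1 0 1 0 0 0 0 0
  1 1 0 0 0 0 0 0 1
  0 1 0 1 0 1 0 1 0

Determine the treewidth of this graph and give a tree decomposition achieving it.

Each bag holds 3 vertices, so the decomposition has width 2, which upper-bounds the treewidth. Conversely, {b, d, g} is a clique of size 3, and the vertices of any clique must share a bag in every tree decomposition; so some bag has ≥ 3 vertices and tw(G) ≥ 2. Combining the bounds, tw(G) = 2.

Treewidth 2.
One optimal decomposition is:
Bags: B1 = {b, h, i}  B2 = {b, d, i}  B3 = {b, c, d}  B4 = {b, c, e}  B5 = {b, d, g}  B6 = {b, f, i}  B7 = {a, b, h}
Tree: B1–B2, B2–B3, B3–B4, B2–B5, B1–B6, B1–B7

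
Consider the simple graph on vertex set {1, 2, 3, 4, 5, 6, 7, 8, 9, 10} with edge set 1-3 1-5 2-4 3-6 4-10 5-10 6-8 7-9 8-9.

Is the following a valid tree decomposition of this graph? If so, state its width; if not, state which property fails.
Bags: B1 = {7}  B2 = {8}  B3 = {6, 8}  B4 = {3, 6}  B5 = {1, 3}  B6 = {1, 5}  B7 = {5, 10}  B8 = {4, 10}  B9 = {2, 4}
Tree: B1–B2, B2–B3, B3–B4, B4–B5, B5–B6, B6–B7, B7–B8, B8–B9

A tree decomposition must satisfy three properties: every vertex lies in some bag; for every edge, both endpoints lie together in some bag; and for every vertex, the bags containing it form a connected subtree. Here vertex 9 appears in no bag, so the decomposition is invalid.

No — vertex 9 appears in no bag.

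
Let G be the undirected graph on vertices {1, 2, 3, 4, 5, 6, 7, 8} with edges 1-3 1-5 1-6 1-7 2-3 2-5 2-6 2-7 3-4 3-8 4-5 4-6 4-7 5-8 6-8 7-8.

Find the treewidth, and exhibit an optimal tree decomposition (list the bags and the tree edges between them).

Every bag has size at most 5, so the width is 5 − 1 = 4 and tw(G) ≤ 4. For the lower bound: the 5 vertex sets {2,3}, {4,5}, {1,6}, {8}, {7} are disjoint, each induces a connected subgraph, and every pair is joined by at least one edge of G. Contracting each set to a single vertex therefore yields K_{5} as a minor, and since treewidth is minor-monotone, tw(G) ≥ tw(K_{5}) = 4. The upper and lower bounds meet at 4, so that is the treewidth.

Treewidth 4.
One such decomposition:
Bags: B1 = {1, 2, 3, 4, 8}  B2 = {1, 2, 4, 5, 8}  B3 = {1, 2, 4, 6, 8}  B4 = {1, 2, 4, 7, 8}
Tree: B1–B2, B2–B3, B3–B4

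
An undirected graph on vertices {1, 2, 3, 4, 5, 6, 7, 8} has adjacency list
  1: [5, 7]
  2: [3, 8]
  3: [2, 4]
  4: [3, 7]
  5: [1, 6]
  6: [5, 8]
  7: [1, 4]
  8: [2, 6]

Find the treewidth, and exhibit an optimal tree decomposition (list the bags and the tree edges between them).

Each bag holds 3 vertices, so the decomposition has width 2, which upper-bounds the treewidth. Since 8–6–5–1–7–4–3–2–8 is a cycle in G, G is not acyclic. Forests are exactly the graphs of treewidth ≤ 1, so tw(G) ≥ 2. Hence tw(G) = 2 exactly.

Treewidth 2.
One optimal decomposition is:
Bags: B1 = {5, 6, 8}  B2 = {1, 5, 8}  B3 = {1, 7, 8}  B4 = {4, 7, 8}  B5 = {3, 4, 8}  B6 = {2, 3, 8}
Tree: B1–B2, B2–B3, B3–B4, B4–B5, B5–B6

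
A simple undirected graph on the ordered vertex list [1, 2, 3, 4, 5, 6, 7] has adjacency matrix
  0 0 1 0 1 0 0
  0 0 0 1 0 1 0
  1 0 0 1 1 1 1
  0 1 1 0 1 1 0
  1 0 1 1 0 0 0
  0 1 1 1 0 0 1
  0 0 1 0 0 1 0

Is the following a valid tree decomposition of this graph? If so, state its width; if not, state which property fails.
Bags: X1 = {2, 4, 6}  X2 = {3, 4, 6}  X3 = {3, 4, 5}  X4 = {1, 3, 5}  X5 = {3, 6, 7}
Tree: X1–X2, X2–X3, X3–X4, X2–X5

Checking the three conditions: (i) the bags cover all of {1, 2, 3, 4, 5, 6, 7}; (ii) for each edge, some bag contains both endpoints; (iii) the bags containing any fixed vertex form a subtree. All hold, so the decomposition is valid with width 3 − 1 = 2.

Yes; width 2.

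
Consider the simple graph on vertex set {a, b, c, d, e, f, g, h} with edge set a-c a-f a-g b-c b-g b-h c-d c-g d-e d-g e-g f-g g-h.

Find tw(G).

A width-2 tree decomposition is:
Bags: B1 = {b, c, g}  B2 = {a, c, g}  B3 = {c, d, g}  B4 = {a, f, g}  B5 = {b, g, h}  B6 = {d, e, g}
Tree: B1–B2, B2–B3, B2–B4, B1–B5, B3–B6
Each bag holds 3 vertices, so the decomposition has width 2, which upper-bounds the treewidth. Conversely, {d, e, g} is a clique of size 3, and the vertices of any clique must share a bag in every tree decomposition; so some bag has ≥ 3 vertices and tw(G) ≥ 2. The upper and lower bounds meet at 2, so that is the treewidth.

2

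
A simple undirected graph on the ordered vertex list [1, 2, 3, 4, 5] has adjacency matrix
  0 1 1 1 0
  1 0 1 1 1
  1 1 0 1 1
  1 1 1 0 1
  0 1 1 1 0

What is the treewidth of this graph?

A width-3 tree decomposition is:
Bags: B1 = {1, 2, 3, 4}  B2 = {2, 3, 4, 5}
Tree: B1–B2
Every bag has size at most 4, so the width is 4 − 1 = 3 and tw(G) ≤ 3. On the other hand G contains the 4-clique {1, 2, 3, 4}. A clique must lie in a single bag of any decomposition, so no decomposition can have width below 3. Hence tw(G) = 3 exactly.

3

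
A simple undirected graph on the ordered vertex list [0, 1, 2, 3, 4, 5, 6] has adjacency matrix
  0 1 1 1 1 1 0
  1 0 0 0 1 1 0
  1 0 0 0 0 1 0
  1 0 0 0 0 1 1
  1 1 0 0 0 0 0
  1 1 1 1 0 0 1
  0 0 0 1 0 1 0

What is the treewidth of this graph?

A width-2 tree decomposition is:
Bags: B1 = {0, 3, 5}  B2 = {0, 1, 5}  B3 = {0, 1, 4}  B4 = {3, 5, 6}  B5 = {0, 2, 5}
Tree: B1–B2, B2–B3, B1–B4, B1–B5
Every bag has size at most 3, so the width is 3 − 1 = 2 and tw(G) ≤ 2. Conversely, {0, 1, 4} is a clique of size 3, and the vertices of any clique must share a bag in every tree decomposition; so some bag has ≥ 3 vertices and tw(G) ≥ 2. The upper and lower bounds meet at 2, so that is the treewidth.

2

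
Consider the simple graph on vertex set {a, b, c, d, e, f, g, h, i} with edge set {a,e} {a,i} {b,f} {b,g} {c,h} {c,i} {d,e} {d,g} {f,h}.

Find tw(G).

2

A width-2 tree decomposition is:
Bags: B1 = {d, e, g}  B2 = {b, e, g}  B3 = {b, e, f}  B4 = {e, f, h}  B5 = {c, e, h}  B6 = {c, e, i}  B7 = {a, e, i}
Tree: B1–B2, B2–B3, B3–B4, B4–B5, B5–B6, B6–B7
Each bag holds 3 vertices, so the decomposition has width 2, which upper-bounds the treewidth. For the lower bound, G contains the cycle e–d–g–b–f–h–c–i–a–e, so G is not a forest; only forests have treewidth ≤ 1, hence tw(G) ≥ 2. Therefore the treewidth is 2.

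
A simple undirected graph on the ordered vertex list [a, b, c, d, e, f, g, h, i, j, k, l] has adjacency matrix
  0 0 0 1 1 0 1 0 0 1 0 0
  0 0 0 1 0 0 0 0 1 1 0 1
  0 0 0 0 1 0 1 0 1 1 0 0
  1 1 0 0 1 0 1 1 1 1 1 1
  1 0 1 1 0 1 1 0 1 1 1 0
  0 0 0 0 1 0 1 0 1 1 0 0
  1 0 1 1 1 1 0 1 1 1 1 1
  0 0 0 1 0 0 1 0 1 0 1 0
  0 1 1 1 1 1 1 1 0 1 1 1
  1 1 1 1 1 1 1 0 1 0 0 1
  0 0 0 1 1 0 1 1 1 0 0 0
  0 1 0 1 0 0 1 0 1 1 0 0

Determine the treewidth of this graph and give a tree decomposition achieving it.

The largest bag has 5 vertices, giving width 4; this decomposition certifies tw(G) ≤ 4. For the lower bound, the 5 vertices {a, d, e, g, j} are pairwise adjacent, and any tree decomposition puts a clique entirely inside one bag — forcing width ≥ 4. Therefore the treewidth is 4.

Treewidth 4.
One optimal decomposition is:
Bags: B1 = {d, e, g, i, j}  B2 = {d, g, i, j, l}  B3 = {b, d, i, j, l}  B4 = {a, d, e, g, j}  B5 = {c, e, g, i, j}  B6 = {d, e, g, i, k}  B7 = {e, f, g, i, j}  B8 = {d, g, h, i, k}
Tree: B1–B2, B2–B3, B1–B4, B1–B5, B1–B6, B1–B7, B6–B8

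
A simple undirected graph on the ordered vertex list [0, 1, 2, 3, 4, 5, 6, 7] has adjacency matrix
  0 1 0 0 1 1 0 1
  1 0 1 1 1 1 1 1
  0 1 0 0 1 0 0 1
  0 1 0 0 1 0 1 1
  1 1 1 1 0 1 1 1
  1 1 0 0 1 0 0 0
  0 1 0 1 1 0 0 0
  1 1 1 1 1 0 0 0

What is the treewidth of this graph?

3

A width-3 tree decomposition is:
Bags: B1 = {0, 1, 4, 5}  B2 = {0, 1, 4, 7}  B3 = {1, 3, 4, 7}  B4 = {1, 2, 4, 7}  B5 = {1, 3, 4, 6}
Tree: B1–B2, B2–B3, B2–B4, B3–B5
Every bag has size at most 4, so the width is 4 − 1 = 3 and tw(G) ≤ 3. On the other hand G contains the 4-clique {0, 1, 4, 5}. A clique must lie in a single bag of any decomposition, so no decomposition can have width below 3. Hence tw(G) = 3 exactly.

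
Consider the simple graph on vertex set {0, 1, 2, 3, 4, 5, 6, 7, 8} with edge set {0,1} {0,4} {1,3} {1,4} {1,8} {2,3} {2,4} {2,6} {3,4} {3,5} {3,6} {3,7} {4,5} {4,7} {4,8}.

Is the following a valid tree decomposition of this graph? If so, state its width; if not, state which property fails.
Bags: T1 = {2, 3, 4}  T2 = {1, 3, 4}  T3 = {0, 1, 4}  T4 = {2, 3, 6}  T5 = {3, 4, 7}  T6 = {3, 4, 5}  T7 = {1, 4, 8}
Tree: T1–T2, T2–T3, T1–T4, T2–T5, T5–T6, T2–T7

Yes; width 2.

Checking the three conditions: (i) the bags cover all of {0, 1, 2, 3, 4, 5, 6, 7, 8}; (ii) for each edge, some bag contains both endpoints; (iii) the bags containing any fixed vertex form a subtree. All hold, so the decomposition is valid with width 3 − 1 = 2.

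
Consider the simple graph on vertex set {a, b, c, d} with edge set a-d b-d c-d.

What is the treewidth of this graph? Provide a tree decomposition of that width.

Every bag has size at most 2, so the width is 2 − 1 = 1 and tw(G) ≤ 1. G has an edge, so its treewidth is at least 1. The upper and lower bounds meet at 1, so that is the treewidth.

Treewidth 1.
One optimal decomposition is:
Bags: B1 = {c, d}  B2 = {b, d}  B3 = {a, d}
Tree: B1–B2, B2–B3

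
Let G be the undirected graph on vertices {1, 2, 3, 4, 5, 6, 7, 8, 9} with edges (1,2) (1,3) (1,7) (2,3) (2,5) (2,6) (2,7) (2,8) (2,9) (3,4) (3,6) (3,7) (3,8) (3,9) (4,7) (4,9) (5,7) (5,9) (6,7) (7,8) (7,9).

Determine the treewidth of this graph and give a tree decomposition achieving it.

Each bag holds 4 vertices, so the decomposition has width 3, which upper-bounds the treewidth. For the lower bound, the 4 vertices {2, 3, 7, 8} are pairwise adjacent, and any tree decomposition puts a clique entirely inside one bag — forcing width ≥ 3. Hence tw(G) = 3 exactly.

Treewidth 3.
Bags: B1 = {2, 3, 7, 9}  B2 = {2, 3, 6, 7}  B3 = {2, 3, 7, 8}  B4 = {3, 4, 7, 9}  B5 = {1, 2, 3, 7}  B6 = {2, 5, 7, 9}
Tree: B1–B2, B2–B3, B1–B4, B1–B5, B1–B6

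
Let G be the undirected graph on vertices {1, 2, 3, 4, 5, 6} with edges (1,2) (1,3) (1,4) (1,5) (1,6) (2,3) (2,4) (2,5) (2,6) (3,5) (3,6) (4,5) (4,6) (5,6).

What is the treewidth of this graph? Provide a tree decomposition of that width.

Treewidth 4.
Bags: B1 = {1, 2, 3, 5, 6}  B2 = {1, 2, 4, 5, 6}
Tree: B1–B2

Each bag holds 5 vertices, so the decomposition has width 4, which upper-bounds the treewidth. Conversely, {1, 2, 3, 5, 6} is a clique of size 5, and the vertices of any clique must share a bag in every tree decomposition; so some bag has ≥ 5 vertices and tw(G) ≥ 4. Combining the bounds, tw(G) = 4.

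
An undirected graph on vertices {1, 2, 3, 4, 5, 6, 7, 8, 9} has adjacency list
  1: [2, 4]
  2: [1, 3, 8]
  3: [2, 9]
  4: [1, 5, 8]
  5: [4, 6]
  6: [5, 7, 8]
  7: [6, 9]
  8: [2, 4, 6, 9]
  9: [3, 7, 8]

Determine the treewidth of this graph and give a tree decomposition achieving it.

The largest bag has 4 vertices, giving width 3; this decomposition certifies tw(G) ≤ 3. For the lower bound: the 4 vertex sets {1,4,5}, {2}, {8}, {3,6,7,9} are disjoint, each induces a connected subgraph, and every pair is joined by at least one edge of G. Contracting each set to a single vertex therefore yields K_{4} as a minor, and since treewidth is minor-monotone, tw(G) ≥ tw(K_{4}) = 3. The upper and lower bounds meet at 3, so that is the treewidth.

Treewidth 3.
Bags: B1 = {1, 2, 4, 5}  B2 = {2, 4, 5, 8}  B3 = {2, 5, 6, 8}  B4 = {2, 3, 6, 8}  B5 = {3, 6, 8, 9}  B6 = {3, 6, 7, 9}
Tree: B1–B2, B2–B3, B3–B4, B4–B5, B5–B6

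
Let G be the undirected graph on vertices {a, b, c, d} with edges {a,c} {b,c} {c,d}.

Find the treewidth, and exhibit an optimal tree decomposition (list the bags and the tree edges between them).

Every bag has size at most 2, so the width is 2 − 1 = 1 and tw(G) ≤ 1. G has an edge, so its treewidth is at least 1. The upper and lower bounds meet at 1, so that is the treewidth.

Treewidth 1.
One optimal decomposition is:
Bags: B1 = {b, c}  B2 = {c, d}  B3 = {a, c}
Tree: B1–B2, B2–B3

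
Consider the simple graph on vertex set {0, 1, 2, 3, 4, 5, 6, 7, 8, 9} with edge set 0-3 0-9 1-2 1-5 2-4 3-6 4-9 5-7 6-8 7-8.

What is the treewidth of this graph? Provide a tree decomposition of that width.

Treewidth 2.
Bags: B1 = {1, 2, 5}  B2 = {2, 5, 7}  B3 = {2, 7, 8}  B4 = {2, 6, 8}  B5 = {2, 3, 6}  B6 = {0, 2, 3}  B7 = {0, 2, 9}  B8 = {2, 4, 9}
Tree: B1–B2, B2–B3, B3–B4, B4–B5, B5–B6, B6–B7, B7–B8

The largest bag has 3 vertices, giving width 2; this decomposition certifies tw(G) ≤ 2. For the lower bound, G contains the cycle 2–1–5–7–8–6–3–0–9–4–2, so G is not a forest; only forests have treewidth ≤ 1, hence tw(G) ≥ 2. The upper and lower bounds meet at 2, so that is the treewidth.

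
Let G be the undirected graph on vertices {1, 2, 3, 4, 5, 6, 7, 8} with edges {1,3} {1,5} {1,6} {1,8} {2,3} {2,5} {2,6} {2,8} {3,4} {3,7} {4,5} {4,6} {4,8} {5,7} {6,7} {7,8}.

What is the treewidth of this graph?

4

A width-4 tree decomposition is:
Bags: B1 = {1, 3, 5, 6, 8}  B2 = {3, 4, 5, 6, 8}  B3 = {2, 3, 5, 6, 8}  B4 = {3, 5, 6, 7, 8}
Tree: B1–B2, B2–B3, B3–B4
Each bag holds 5 vertices, so the decomposition has width 4, which upper-bounds the treewidth. For the lower bound: the 5 vertex sets {1,3}, {4,6}, {2,5}, {8}, {7} are disjoint, each induces a connected subgraph, and every pair is joined by at least one edge of G. Contracting each set to a single vertex therefore yields K_{5} as a minor, and since treewidth is minor-monotone, tw(G) ≥ tw(K_{5}) = 4. Combining the bounds, tw(G) = 4.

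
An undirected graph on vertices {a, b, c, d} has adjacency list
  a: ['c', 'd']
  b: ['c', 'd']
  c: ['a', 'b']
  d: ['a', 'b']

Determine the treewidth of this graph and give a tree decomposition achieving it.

Every bag has size at most 3, so the width is 3 − 1 = 2 and tw(G) ≤ 2. For the lower bound, G contains the cycle b–c–a–d–b, so G is not a forest; only forests have treewidth ≤ 1, hence tw(G) ≥ 2. Therefore the treewidth is 2.

Treewidth 2.
One optimal decomposition is:
Bags: B1 = {a, b, c}  B2 = {a, b, d}
Tree: B1–B2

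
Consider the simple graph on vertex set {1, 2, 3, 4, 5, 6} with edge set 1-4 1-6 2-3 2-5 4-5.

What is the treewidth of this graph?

1

A width-1 tree decomposition is:
Bags: B1 = {1, 6}  B2 = {1, 4}  B3 = {4, 5}  B4 = {2, 5}  B5 = {2, 3}
Tree: B1–B2, B2–B3, B3–B4, B4–B5
Each bag holds 2 vertices, so the decomposition has width 1, which upper-bounds the treewidth. Any graph with an edge has treewidth ≥ 1, and G has the edge 6–1. The upper and lower bounds meet at 1, so that is the treewidth.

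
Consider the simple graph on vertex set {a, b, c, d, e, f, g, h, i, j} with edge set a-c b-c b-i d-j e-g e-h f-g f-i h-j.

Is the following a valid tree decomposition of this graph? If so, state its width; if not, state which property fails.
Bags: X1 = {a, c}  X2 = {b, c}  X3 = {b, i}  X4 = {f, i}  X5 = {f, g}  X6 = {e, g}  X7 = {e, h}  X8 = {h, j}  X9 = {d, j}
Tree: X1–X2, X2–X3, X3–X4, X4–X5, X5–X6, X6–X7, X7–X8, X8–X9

Yes; width 1.

Checking the three conditions: (i) the bags cover all of {a, b, c, d, e, f, g, h, i, j}; (ii) for each edge, some bag contains both endpoints; (iii) the bags containing any fixed vertex form a subtree. All hold, so the decomposition is valid with width 2 − 1 = 1.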